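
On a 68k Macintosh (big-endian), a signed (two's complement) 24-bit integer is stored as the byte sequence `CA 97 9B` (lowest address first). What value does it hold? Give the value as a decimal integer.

-3500133

In big-endian order the high byte comes first in memory.
The bytes are already most-significant first: 0xCA979B.
Top bit is set, so as a signed 24-bit value this is 0xCA979B − 2^24 = -3500133.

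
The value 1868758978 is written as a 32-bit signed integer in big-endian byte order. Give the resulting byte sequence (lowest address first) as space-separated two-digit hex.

1868758978 in hexadecimal, padded to 32 bits, is 0x6F62FFC2.
Split into bytes (most-significant first): 6F 62 FF C2.
In big-endian order the high byte comes first in memory.
So the memory order matches the most-significant-first order: 6F 62 FF C2.

6F 62 FF C2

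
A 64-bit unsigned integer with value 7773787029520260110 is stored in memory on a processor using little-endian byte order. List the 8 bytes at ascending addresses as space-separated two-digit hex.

0E 1C 18 B6 1D 0A E2 6B

7773787029520260110 in hexadecimal, padded to 64 bits, is 0x6BE20A1DB6181C0E.
Split into bytes (most-significant first): 6B E2 0A 1D B6 18 1C 0E.
In little-endian order the low byte comes first in memory.
So at ascending addresses the bytes are 0E 1C 18 B6 1D 0A E2 6B.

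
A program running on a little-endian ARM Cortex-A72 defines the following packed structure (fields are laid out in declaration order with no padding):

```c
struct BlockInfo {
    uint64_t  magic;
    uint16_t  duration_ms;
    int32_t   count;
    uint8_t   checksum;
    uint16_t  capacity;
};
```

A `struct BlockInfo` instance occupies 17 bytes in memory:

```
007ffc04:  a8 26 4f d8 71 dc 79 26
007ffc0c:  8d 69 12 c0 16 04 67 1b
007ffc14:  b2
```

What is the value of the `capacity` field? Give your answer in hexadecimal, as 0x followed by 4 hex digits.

0xB21B

`capacity` follows `magic` (8 B), `duration_ms` (2 B), `count` (4 B), `checksum` (1 B), so it starts at offset 8 + 2 + 4 + 1 = 15 and occupies 2 bytes.
Bytes at offsets 15..16: 1B B2.
Little-endian: lowest address holds the least-significant byte.
Reassemble most-significant byte first: B2 1B → 0xB21B.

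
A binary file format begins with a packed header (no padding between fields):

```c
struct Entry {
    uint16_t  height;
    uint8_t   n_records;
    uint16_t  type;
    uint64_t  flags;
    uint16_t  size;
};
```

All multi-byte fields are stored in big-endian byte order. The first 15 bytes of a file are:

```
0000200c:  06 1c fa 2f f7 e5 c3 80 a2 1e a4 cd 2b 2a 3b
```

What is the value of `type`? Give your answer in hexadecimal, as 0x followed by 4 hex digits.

`type` follows `height` (2 B), `n_records` (1 B), so it starts at offset 2 + 1 = 3 and occupies 2 bytes.
Bytes at offsets 3..4: 2F F7.
Big-endian stores the most-significant byte at the lowest address.
The bytes are already most-significant first: 0x2FF7.

0x2FF7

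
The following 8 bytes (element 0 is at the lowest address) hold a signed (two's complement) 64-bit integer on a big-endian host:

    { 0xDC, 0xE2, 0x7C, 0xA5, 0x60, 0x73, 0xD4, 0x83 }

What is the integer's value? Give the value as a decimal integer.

-2530322990899145597

In big-endian order the high byte comes first in memory.
The bytes are already most-significant first: 0xDCE27CA56073D483.
Top bit is set, so as a signed 64-bit value this is 0xDCE27CA56073D483 − 2^64 = -2530322990899145597.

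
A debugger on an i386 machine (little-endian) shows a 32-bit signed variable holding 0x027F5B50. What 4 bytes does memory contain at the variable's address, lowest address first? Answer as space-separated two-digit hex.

Split into bytes (most-significant first): 02 7F 5B 50.
Little-endian: lowest address holds the least-significant byte.
So at ascending addresses the bytes are 50 5B 7F 02.

50 5B 7F 02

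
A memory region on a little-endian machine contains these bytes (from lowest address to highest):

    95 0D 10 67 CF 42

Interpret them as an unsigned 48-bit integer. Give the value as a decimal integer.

Little-endian stores the least-significant byte at the lowest address.
Reassemble most-significant byte first: 42 CF 67 10 0D 95 → 0x42CF67100D95.
0x42CF67100D95 = 73458554768789.

73458554768789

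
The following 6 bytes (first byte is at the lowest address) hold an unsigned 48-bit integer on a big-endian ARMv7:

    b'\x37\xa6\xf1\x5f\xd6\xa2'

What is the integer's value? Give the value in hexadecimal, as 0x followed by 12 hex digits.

0x37A6F15FD6A2

In big-endian order the high byte comes first in memory.
The bytes are already most-significant first: 0x37A6F15FD6A2.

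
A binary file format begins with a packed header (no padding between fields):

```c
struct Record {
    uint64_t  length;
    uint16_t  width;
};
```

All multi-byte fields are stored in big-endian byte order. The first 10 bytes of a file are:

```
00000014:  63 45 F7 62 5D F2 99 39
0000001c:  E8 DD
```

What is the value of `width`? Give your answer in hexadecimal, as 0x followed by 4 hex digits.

0xE8DD

`width` follows `length` (8 bytes), so it starts at byte offset 8 and occupies 2 bytes.
Bytes at offsets 8..9: E8 DD.
Big-endian stores the most-significant byte at the lowest address.
The bytes are already most-significant first: 0xE8DD.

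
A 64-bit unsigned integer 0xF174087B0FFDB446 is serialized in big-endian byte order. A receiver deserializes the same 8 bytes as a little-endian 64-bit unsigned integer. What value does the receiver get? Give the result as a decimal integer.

5094975321393362161

Stored big-endian, the bytes at ascending addresses are F1 74 08 7B 0F FD B4 46.
Read back as little-endian, the first byte is least significant, giving 0x46B4FD0F7B0874F1.
0x46B4FD0F7B0874F1 = 5094975321393362161.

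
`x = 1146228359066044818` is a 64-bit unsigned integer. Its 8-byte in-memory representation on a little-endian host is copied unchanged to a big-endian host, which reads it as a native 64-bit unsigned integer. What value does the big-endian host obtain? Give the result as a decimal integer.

1146228359066044818 in 64-bit hexadecimal is 0x0FE8389E9D9C4992.
Stored little-endian, the bytes at ascending addresses are 92 49 9C 9D 9E 38 E8 0F.
Read back as big-endian, the last byte is least significant, giving 0x92499C9D9E38E80F.
0x92499C9D9E38E80F = 10541128603615684623.

10541128603615684623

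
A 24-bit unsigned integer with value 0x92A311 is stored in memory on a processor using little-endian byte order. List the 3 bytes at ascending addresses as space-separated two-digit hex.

11 A3 92

Split into bytes (most-significant first): 92 A3 11.
In little-endian order the low byte comes first in memory.
So at ascending addresses the bytes are 11 A3 92.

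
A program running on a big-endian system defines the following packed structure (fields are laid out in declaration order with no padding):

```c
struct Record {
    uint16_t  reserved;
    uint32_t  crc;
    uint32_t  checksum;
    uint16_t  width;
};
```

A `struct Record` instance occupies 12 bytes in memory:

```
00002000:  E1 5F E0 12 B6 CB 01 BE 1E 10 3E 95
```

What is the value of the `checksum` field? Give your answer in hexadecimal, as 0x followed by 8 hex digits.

0x01BE1E10

`checksum` follows `reserved` (2 B), `crc` (4 B), so it starts at offset 2 + 4 = 6 and occupies 4 bytes.
Bytes at offsets 6..9: 01 BE 1E 10.
Big-endian: lowest address holds the most-significant byte.
The bytes are already most-significant first: 0x01BE1E10.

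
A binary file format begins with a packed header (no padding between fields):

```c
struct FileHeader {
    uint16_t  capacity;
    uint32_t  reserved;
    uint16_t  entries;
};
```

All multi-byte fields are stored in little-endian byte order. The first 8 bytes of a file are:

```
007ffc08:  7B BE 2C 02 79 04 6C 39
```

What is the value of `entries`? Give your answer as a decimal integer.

`entries` follows `capacity` (2 B), `reserved` (4 B), so it starts at offset 2 + 4 = 6 and occupies 2 bytes.
Bytes at offsets 6..7: 6C 39.
Little-endian: lowest address holds the least-significant byte.
Reassemble most-significant byte first: 39 6C → 0x396C.
0x396C = 14700.

14700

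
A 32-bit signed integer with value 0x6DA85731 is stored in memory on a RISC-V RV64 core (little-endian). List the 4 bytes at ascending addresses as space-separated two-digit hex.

Split into bytes (most-significant first): 6D A8 57 31.
Little-endian stores the least-significant byte at the lowest address.
So at ascending addresses the bytes are 31 57 A8 6D.

31 57 A8 6D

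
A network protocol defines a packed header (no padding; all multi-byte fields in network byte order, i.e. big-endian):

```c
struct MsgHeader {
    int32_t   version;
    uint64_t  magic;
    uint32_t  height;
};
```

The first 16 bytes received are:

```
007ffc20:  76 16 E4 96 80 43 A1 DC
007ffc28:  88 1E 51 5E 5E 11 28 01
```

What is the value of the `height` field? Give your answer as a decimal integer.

1578182657

`height` follows `version` (4 B), `magic` (8 B), so it starts at offset 4 + 8 = 12 and occupies 4 bytes.
Bytes at offsets 12..15: 5E 11 28 01.
In big-endian order the high byte comes first in memory.
The bytes are already most-significant first: 0x5E112801.
0x5E112801 = 1578182657.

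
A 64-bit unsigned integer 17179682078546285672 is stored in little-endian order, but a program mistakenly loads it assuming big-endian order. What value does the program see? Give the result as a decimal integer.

17179682078546285672 in 64-bit hexadecimal is 0xEE6A7DD41DE55468.
Stored little-endian, the bytes at ascending addresses are 68 54 E5 1D D4 7D 6A EE.
Read back as big-endian, the last byte is least significant, giving 0x6854E51DD47D6AEE.
0x6854E51DD47D6AEE = 7517885594270001902.

7517885594270001902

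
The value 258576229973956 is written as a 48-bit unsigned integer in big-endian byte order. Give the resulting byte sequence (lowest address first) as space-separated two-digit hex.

258576229973956 in hexadecimal, padded to 48 bits, is 0xEB2C7855BFC4.
Split into bytes (most-significant first): EB 2C 78 55 BF C4.
Big-endian stores the most-significant byte at the lowest address.
So the memory order matches the most-significant-first order: EB 2C 78 55 BF C4.

EB 2C 78 55 BF C4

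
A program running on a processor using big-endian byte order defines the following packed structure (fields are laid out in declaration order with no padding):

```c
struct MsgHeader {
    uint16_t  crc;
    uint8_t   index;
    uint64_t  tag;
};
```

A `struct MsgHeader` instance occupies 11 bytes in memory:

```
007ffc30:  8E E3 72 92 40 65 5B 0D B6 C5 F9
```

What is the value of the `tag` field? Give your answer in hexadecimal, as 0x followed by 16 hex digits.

`tag` follows `crc` (2 B), `index` (1 B), so it starts at offset 2 + 1 = 3 and occupies 8 bytes.
Bytes at offsets 3..10: 92 40 65 5B 0D B6 C5 F9.
In big-endian order the high byte comes first in memory.
The bytes are already most-significant first: 0x9240655B0DB6C5F9.

0x9240655B0DB6C5F9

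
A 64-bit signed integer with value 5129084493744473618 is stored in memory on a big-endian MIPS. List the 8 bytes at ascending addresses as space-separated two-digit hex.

47 2E 2B 2C 08 9A 86 12

5129084493744473618 in hexadecimal, padded to 64 bits, is 0x472E2B2C089A8612.
Split into bytes (most-significant first): 47 2E 2B 2C 08 9A 86 12.
Big-endian stores the most-significant byte at the lowest address.
So the memory order matches the most-significant-first order: 47 2E 2B 2C 08 9A 86 12.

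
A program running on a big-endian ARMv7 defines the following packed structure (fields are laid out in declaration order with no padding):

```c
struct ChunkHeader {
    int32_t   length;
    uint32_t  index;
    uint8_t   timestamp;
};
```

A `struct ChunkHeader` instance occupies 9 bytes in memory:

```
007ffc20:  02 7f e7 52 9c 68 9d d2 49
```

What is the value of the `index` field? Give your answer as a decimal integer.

`index` follows `length` (4 bytes), so it starts at byte offset 4 and occupies 4 bytes.
Bytes at offsets 4..7: 9C 68 9D D2.
Big-endian stores the most-significant byte at the lowest address.
The bytes are already most-significant first: 0x9C689DD2.
0x9C689DD2 = 2624101842.

2624101842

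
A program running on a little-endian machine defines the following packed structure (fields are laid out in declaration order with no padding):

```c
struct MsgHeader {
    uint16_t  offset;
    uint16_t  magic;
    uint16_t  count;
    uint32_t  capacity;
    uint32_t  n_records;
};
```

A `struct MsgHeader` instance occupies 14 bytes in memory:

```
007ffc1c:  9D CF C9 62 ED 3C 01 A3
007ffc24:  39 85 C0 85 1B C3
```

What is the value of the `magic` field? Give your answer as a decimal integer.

`magic` follows `offset` (2 bytes), so it starts at byte offset 2 and occupies 2 bytes.
Bytes at offsets 2..3: C9 62.
Little-endian stores the least-significant byte at the lowest address.
Reassemble most-significant byte first: 62 C9 → 0x62C9.
0x62C9 = 25289.

25289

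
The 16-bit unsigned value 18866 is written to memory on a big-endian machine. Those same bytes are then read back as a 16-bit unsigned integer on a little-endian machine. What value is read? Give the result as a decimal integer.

18866 in 16-bit hexadecimal is 0x49B2.
Stored big-endian, the bytes at ascending addresses are 49 B2.
Read back as little-endian, the first byte is least significant, giving 0xB249.
0xB249 = 45641.

45641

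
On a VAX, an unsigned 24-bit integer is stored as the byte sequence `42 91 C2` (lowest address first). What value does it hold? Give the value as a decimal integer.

Little-endian: lowest address holds the least-significant byte.
Reassemble most-significant byte first: C2 91 42 → 0xC29142.
0xC29142 = 12751170.

12751170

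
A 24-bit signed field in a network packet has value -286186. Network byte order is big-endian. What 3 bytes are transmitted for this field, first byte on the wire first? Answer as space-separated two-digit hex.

FB A2 16

Two's complement of -286186 in 24 bits: 286186 = 0x045DEA; invert → 0xFBA215; add 1 → 0xFBA216.
Split into bytes (most-significant first): FB A2 16.
Big-endian stores the most-significant byte at the lowest address.
So the memory order matches the most-significant-first order: FB A2 16.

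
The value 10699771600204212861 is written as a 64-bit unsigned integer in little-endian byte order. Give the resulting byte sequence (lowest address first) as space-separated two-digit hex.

10699771600204212861 in hexadecimal, padded to 64 bits, is 0x947D39949FFC2A7D.
Split into bytes (most-significant first): 94 7D 39 94 9F FC 2A 7D.
Little-endian stores the least-significant byte at the lowest address.
So at ascending addresses the bytes are 7D 2A FC 9F 94 39 7D 94.

7D 2A FC 9F 94 39 7D 94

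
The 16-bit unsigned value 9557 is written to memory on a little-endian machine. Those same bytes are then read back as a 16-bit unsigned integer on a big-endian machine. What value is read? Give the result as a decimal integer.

9557 in 16-bit hexadecimal is 0x2555.
Stored little-endian, the bytes at ascending addresses are 55 25.
Read back as big-endian, the last byte is least significant, giving 0x5525.
0x5525 = 21797.

21797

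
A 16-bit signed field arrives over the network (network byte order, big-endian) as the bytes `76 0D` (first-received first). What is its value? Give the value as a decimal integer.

30221

Big-endian: lowest address holds the most-significant byte.
The bytes are already most-significant first: 0x760D.
0x760D = 30221.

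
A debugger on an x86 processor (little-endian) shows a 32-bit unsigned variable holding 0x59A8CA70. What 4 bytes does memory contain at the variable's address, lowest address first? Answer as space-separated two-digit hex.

Split into bytes (most-significant first): 59 A8 CA 70.
In little-endian order the low byte comes first in memory.
So at ascending addresses the bytes are 70 CA A8 59.

70 CA A8 59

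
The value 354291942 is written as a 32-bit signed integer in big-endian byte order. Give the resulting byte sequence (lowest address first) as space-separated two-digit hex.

15 1E 10 E6

354291942 in hexadecimal, padded to 32 bits, is 0x151E10E6.
Split into bytes (most-significant first): 15 1E 10 E6.
In big-endian order the high byte comes first in memory.
So the memory order matches the most-significant-first order: 15 1E 10 E6.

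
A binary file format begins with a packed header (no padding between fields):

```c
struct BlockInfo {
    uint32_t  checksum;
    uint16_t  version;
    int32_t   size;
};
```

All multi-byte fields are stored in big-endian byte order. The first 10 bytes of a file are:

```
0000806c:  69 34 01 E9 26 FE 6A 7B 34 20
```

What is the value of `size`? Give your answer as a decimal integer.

1786459168

`size` follows `checksum` (4 B), `version` (2 B), so it starts at offset 4 + 2 = 6 and occupies 4 bytes.
Bytes at offsets 6..9: 6A 7B 34 20.
In big-endian order the high byte comes first in memory.
The bytes are already most-significant first: 0x6A7B3420.
0x6A7B3420 = 1786459168.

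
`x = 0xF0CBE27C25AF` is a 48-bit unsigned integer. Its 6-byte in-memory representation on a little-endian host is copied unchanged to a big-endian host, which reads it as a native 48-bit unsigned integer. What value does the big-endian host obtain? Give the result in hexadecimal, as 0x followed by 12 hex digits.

0xAF257CE2CBF0

Stored little-endian, the bytes at ascending addresses are AF 25 7C E2 CB F0.
Read back as big-endian, the last byte is least significant, giving 0xAF257CE2CBF0.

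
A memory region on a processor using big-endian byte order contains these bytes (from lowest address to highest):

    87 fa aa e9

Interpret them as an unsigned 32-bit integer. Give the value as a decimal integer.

In big-endian order the high byte comes first in memory.
The bytes are already most-significant first: 0x87FAAAE9.
0x87FAAAE9 = 2281351913.

2281351913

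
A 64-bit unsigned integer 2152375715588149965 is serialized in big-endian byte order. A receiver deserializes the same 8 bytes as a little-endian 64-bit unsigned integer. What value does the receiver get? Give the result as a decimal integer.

14777101193889373725

2152375715588149965 in 64-bit hexadecimal is 0x1DDEC64F3ECF12CD.
Stored big-endian, the bytes at ascending addresses are 1D DE C6 4F 3E CF 12 CD.
Read back as little-endian, the first byte is least significant, giving 0xCD12CF3E4FC6DE1D.
0xCD12CF3E4FC6DE1D = 14777101193889373725.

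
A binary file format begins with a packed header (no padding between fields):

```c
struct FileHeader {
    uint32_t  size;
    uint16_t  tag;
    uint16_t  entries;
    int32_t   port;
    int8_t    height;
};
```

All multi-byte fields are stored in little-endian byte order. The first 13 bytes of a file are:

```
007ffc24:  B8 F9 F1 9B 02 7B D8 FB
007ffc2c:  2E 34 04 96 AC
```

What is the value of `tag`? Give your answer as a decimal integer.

`tag` follows `size` (4 bytes), so it starts at byte offset 4 and occupies 2 bytes.
Bytes at offsets 4..5: 02 7B.
In little-endian order the low byte comes first in memory.
Reassemble most-significant byte first: 7B 02 → 0x7B02.
0x7B02 = 31490.

31490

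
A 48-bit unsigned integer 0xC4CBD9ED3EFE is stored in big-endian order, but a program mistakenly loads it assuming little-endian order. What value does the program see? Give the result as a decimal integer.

279546231901124

Stored big-endian, the bytes at ascending addresses are C4 CB D9 ED 3E FE.
Read back as little-endian, the first byte is least significant, giving 0xFE3EEDD9CBC4.
0xFE3EEDD9CBC4 = 279546231901124.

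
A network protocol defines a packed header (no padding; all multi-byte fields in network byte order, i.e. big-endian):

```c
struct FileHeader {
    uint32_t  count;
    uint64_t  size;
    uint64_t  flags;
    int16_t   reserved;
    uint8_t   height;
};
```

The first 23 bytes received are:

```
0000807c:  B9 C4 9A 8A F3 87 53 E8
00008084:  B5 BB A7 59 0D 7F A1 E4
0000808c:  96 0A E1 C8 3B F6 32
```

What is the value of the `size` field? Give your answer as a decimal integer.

`size` follows `count` (4 bytes), so it starts at byte offset 4 and occupies 8 bytes.
Bytes at offsets 4..11: F3 87 53 E8 B5 BB A7 59.
In big-endian order the high byte comes first in memory.
The bytes are already most-significant first: 0xF38753E8B5BBA759.
0xF38753E8B5BBA759 = 17548086732018919257.

17548086732018919257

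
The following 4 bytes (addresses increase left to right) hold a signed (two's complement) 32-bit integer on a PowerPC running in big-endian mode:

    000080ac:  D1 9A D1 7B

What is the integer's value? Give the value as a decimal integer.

-778382981

Big-endian: lowest address holds the most-significant byte.
The bytes are already most-significant first: 0xD19AD17B.
Top bit is set, so as a signed 32-bit value this is 0xD19AD17B − 2^32 = -778382981.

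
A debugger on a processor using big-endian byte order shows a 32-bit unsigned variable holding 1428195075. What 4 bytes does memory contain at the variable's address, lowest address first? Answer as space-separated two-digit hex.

55 20 87 03

1428195075 in hexadecimal, padded to 32 bits, is 0x55208703.
Split into bytes (most-significant first): 55 20 87 03.
Big-endian: lowest address holds the most-significant byte.
So the memory order matches the most-significant-first order: 55 20 87 03.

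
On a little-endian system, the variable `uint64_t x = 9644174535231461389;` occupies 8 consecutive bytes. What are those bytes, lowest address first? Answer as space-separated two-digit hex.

0D D8 56 8C A4 FD D6 85

9644174535231461389 in hexadecimal, padded to 64 bits, is 0x85D6FDA48C56D80D.
Split into bytes (most-significant first): 85 D6 FD A4 8C 56 D8 0D.
Little-endian: lowest address holds the least-significant byte.
So at ascending addresses the bytes are 0D D8 56 8C A4 FD D6 85.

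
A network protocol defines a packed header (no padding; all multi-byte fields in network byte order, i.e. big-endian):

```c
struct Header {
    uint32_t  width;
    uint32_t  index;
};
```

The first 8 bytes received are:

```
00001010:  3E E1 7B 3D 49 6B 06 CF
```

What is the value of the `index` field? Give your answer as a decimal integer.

1231750863

`index` follows `width` (4 bytes), so it starts at byte offset 4 and occupies 4 bytes.
Bytes at offsets 4..7: 49 6B 06 CF.
Big-endian stores the most-significant byte at the lowest address.
The bytes are already most-significant first: 0x496B06CF.
0x496B06CF = 1231750863.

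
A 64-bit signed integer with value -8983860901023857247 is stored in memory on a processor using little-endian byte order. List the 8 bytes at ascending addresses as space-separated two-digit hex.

A1 C5 F3 EA 1B EA 52 83

Two's complement of -8983860901023857247 in 64 bits: 8983860901023857247 = 0x7CAD15E4150C3A5F; invert → 0x8352EA1BEAF3C5A0; add 1 → 0x8352EA1BEAF3C5A1.
Split into bytes (most-significant first): 83 52 EA 1B EA F3 C5 A1.
In little-endian order the low byte comes first in memory.
So at ascending addresses the bytes are A1 C5 F3 EA 1B EA 52 83.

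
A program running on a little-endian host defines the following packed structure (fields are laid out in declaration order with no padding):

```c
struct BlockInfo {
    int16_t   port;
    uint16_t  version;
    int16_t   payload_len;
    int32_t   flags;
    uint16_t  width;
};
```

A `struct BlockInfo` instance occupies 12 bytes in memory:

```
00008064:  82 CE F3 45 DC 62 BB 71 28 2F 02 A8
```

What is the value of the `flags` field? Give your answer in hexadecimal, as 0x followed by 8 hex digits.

0x2F2871BB

`flags` follows `port` (2 B), `version` (2 B), `payload_len` (2 B), so it starts at offset 2 + 2 + 2 = 6 and occupies 4 bytes.
Bytes at offsets 6..9: BB 71 28 2F.
Little-endian: lowest address holds the least-significant byte.
Reassemble most-significant byte first: 2F 28 71 BB → 0x2F2871BB.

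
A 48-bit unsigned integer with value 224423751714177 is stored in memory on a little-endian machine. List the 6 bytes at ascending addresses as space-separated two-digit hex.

224423751714177 in hexadecimal, padded to 48 bits, is 0xCC1CBA000581.
Split into bytes (most-significant first): CC 1C BA 00 05 81.
In little-endian order the low byte comes first in memory.
So at ascending addresses the bytes are 81 05 00 BA 1C CC.

81 05 00 BA 1C CC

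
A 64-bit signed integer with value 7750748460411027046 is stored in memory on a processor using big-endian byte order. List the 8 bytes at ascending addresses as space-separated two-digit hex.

7750748460411027046 in hexadecimal, padded to 64 bits, is 0x6B9030A8D6347E66.
Split into bytes (most-significant first): 6B 90 30 A8 D6 34 7E 66.
In big-endian order the high byte comes first in memory.
So the memory order matches the most-significant-first order: 6B 90 30 A8 D6 34 7E 66.

6B 90 30 A8 D6 34 7E 66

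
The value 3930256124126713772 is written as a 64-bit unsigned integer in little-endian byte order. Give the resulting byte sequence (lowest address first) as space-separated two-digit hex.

AC 57 E0 1A 1F 13 8B 36

3930256124126713772 in hexadecimal, padded to 64 bits, is 0x368B131F1AE057AC.
Split into bytes (most-significant first): 36 8B 13 1F 1A E0 57 AC.
Little-endian: lowest address holds the least-significant byte.
So at ascending addresses the bytes are AC 57 E0 1A 1F 13 8B 36.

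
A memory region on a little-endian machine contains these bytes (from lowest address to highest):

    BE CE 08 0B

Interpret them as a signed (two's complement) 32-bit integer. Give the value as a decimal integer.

185126590

Little-endian: lowest address holds the least-significant byte.
Reassemble most-significant byte first: 0B 08 CE BE → 0x0B08CEBE.
0x0B08CEBE = 185126590.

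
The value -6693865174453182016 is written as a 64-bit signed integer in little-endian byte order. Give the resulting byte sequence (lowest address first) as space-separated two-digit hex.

Two's complement of -6693865174453182016 in 64 bits: 6693865174453182016 = 0x5CE562E919A3DE40; invert → 0xA31A9D16E65C21BF; add 1 → 0xA31A9D16E65C21C0.
Split into bytes (most-significant first): A3 1A 9D 16 E6 5C 21 C0.
In little-endian order the low byte comes first in memory.
So at ascending addresses the bytes are C0 21 5C E6 16 9D 1A A3.

C0 21 5C E6 16 9D 1A A3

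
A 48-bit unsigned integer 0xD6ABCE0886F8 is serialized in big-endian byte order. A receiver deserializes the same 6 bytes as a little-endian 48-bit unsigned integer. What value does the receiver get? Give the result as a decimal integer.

273254557068246

Stored big-endian, the bytes at ascending addresses are D6 AB CE 08 86 F8.
Read back as little-endian, the first byte is least significant, giving 0xF88608CEABD6.
0xF88608CEABD6 = 273254557068246.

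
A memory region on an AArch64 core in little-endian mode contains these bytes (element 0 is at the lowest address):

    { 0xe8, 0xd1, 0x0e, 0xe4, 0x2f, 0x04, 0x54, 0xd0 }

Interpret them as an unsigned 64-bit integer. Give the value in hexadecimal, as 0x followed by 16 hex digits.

0xD054042FE40ED1E8

Little-endian stores the least-significant byte at the lowest address.
Reassemble most-significant byte first: D0 54 04 2F E4 0E D1 E8 → 0xD054042FE40ED1E8.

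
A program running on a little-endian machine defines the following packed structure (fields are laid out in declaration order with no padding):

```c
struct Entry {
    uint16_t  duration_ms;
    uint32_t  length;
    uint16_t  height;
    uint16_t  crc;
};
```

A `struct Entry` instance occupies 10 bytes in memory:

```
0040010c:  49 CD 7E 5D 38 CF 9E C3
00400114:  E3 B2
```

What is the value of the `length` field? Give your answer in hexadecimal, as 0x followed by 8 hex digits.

0xCF385D7E

`length` follows `duration_ms` (2 bytes), so it starts at byte offset 2 and occupies 4 bytes.
Bytes at offsets 2..5: 7E 5D 38 CF.
Little-endian stores the least-significant byte at the lowest address.
Reassemble most-significant byte first: CF 38 5D 7E → 0xCF385D7E.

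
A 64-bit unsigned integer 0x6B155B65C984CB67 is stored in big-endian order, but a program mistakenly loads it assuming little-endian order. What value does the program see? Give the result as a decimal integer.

Stored big-endian, the bytes at ascending addresses are 6B 15 5B 65 C9 84 CB 67.
Read back as little-endian, the first byte is least significant, giving 0x67CB84C9655B156B.
0x67CB84C9655B156B = 7479217606702601579.

7479217606702601579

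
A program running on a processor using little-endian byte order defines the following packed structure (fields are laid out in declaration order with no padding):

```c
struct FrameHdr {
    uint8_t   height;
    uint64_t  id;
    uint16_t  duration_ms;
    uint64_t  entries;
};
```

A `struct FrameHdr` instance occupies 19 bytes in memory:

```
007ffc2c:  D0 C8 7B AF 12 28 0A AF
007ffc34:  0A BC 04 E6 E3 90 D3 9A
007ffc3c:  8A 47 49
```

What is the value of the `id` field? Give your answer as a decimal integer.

769845228532104136

`id` follows `height` (1 byte), so it starts at byte offset 1 and occupies 8 bytes.
Bytes at offsets 1..8: C8 7B AF 12 28 0A AF 0A.
Little-endian: lowest address holds the least-significant byte.
Reassemble most-significant byte first: 0A AF 0A 28 12 AF 7B C8 → 0x0AAF0A2812AF7BC8.
0x0AAF0A2812AF7BC8 = 769845228532104136.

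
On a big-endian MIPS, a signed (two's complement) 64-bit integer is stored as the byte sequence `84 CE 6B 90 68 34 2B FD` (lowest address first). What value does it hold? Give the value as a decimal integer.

In big-endian order the high byte comes first in memory.
The bytes are already most-significant first: 0x84CE6B9068342BFD.
Top bit is set, so as a signed 64-bit value this is 0x84CE6B9068342BFD − 2^64 = -8877039547532956675.

-8877039547532956675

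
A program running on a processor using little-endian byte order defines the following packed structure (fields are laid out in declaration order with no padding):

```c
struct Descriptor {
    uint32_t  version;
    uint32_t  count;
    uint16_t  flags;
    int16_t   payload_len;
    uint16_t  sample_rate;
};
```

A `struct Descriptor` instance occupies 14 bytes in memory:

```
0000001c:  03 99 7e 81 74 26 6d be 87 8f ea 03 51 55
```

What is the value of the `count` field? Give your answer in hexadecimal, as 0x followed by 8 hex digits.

`count` follows `version` (4 bytes), so it starts at byte offset 4 and occupies 4 bytes.
Bytes at offsets 4..7: 74 26 6D BE.
Little-endian: lowest address holds the least-significant byte.
Reassemble most-significant byte first: BE 6D 26 74 → 0xBE6D2674.

0xBE6D2674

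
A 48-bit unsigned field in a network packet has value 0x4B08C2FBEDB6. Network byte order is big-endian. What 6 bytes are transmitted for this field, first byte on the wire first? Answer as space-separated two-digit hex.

Split into bytes (most-significant first): 4B 08 C2 FB ED B6.
In big-endian order the high byte comes first in memory.
So the memory order matches the most-significant-first order: 4B 08 C2 FB ED B6.

4B 08 C2 FB ED B6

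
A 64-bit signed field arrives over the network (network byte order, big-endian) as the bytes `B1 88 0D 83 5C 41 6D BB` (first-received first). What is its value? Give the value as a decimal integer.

Big-endian: lowest address holds the most-significant byte.
The bytes are already most-significant first: 0xB1880D835C416DBB.
Top bit is set, so as a signed 64-bit value this is 0xB1880D835C416DBB − 2^64 = -5654254474323989061.

-5654254474323989061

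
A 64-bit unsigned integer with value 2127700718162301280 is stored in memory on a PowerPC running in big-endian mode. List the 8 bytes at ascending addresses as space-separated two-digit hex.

2127700718162301280 in hexadecimal, padded to 64 bits, is 0x1D871C87B6685160.
Split into bytes (most-significant first): 1D 87 1C 87 B6 68 51 60.
Big-endian stores the most-significant byte at the lowest address.
So the memory order matches the most-significant-first order: 1D 87 1C 87 B6 68 51 60.

1D 87 1C 87 B6 68 51 60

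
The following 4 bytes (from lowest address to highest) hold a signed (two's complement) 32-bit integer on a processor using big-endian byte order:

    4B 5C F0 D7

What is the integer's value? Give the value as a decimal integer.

1264382167

Big-endian stores the most-significant byte at the lowest address.
The bytes are already most-significant first: 0x4B5CF0D7.
0x4B5CF0D7 = 1264382167.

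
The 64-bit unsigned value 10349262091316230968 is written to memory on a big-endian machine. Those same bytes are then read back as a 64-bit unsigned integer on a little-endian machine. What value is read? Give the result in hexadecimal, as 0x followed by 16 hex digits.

0x38FB51100AF79F8F

10349262091316230968 in 64-bit hexadecimal is 0x8F9FF70A1051FB38.
Stored big-endian, the bytes at ascending addresses are 8F 9F F7 0A 10 51 FB 38.
Read back as little-endian, the first byte is least significant, giving 0x38FB51100AF79F8F.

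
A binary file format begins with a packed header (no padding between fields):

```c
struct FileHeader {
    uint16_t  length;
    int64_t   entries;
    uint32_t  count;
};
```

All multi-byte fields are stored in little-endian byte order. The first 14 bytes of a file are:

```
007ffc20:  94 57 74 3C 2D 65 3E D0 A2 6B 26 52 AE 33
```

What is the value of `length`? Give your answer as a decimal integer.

`length` is the first field, at byte offset 0, occupying 2 bytes.
Bytes at offsets 0..1: 94 57.
Little-endian: lowest address holds the least-significant byte.
Reassemble most-significant byte first: 57 94 → 0x5794.
0x5794 = 22420.

22420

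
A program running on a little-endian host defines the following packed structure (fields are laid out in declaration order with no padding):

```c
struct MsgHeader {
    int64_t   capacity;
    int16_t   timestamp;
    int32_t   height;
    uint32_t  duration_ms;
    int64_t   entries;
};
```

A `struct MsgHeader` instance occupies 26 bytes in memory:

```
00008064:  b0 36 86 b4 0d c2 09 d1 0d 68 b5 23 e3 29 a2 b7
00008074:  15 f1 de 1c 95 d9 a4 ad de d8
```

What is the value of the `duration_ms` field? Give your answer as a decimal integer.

`duration_ms` follows `capacity` (8 B), `timestamp` (2 B), `height` (4 B), so it starts at offset 8 + 2 + 4 = 14 and occupies 4 bytes.
Bytes at offsets 14..17: A2 B7 15 F1.
Little-endian: lowest address holds the least-significant byte.
Reassemble most-significant byte first: F1 15 B7 A2 → 0xF115B7A2.
0xF115B7A2 = 4044732322.

4044732322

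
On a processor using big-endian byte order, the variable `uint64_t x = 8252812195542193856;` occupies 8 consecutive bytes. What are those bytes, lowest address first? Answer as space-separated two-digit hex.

72 87 E0 F7 71 4D D6 C0

8252812195542193856 in hexadecimal, padded to 64 bits, is 0x7287E0F7714DD6C0.
Split into bytes (most-significant first): 72 87 E0 F7 71 4D D6 C0.
Big-endian: lowest address holds the most-significant byte.
So the memory order matches the most-significant-first order: 72 87 E0 F7 71 4D D6 C0.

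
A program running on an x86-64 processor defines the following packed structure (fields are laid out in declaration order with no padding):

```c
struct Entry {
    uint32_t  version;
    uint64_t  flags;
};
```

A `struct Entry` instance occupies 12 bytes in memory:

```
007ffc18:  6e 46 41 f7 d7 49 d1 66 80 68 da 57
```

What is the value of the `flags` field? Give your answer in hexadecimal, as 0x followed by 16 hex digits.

0x57DA688066D149D7

`flags` follows `version` (4 bytes), so it starts at byte offset 4 and occupies 8 bytes.
Bytes at offsets 4..11: D7 49 D1 66 80 68 DA 57.
Little-endian stores the least-significant byte at the lowest address.
Reassemble most-significant byte first: 57 DA 68 80 66 D1 49 D7 → 0x57DA688066D149D7.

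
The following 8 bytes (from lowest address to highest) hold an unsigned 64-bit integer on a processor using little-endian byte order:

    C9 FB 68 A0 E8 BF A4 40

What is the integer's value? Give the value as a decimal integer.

In little-endian order the low byte comes first in memory.
Reassemble most-significant byte first: 40 A4 BF E8 A0 68 FB C9 → 0x40A4BFE8A068FBC9.
0x40A4BFE8A068FBC9 = 4658058920452488137.

4658058920452488137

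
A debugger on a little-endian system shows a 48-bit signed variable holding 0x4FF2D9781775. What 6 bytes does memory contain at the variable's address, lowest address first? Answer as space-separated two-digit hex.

75 17 78 D9 F2 4F

Split into bytes (most-significant first): 4F F2 D9 78 17 75.
Little-endian stores the least-significant byte at the lowest address.
So at ascending addresses the bytes are 75 17 78 D9 F2 4F.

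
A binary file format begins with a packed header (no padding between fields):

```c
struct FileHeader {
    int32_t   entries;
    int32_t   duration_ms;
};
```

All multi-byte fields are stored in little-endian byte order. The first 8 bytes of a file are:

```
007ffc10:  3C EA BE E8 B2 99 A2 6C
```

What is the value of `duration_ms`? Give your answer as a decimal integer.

`duration_ms` follows `entries` (4 bytes), so it starts at byte offset 4 and occupies 4 bytes.
Bytes at offsets 4..7: B2 99 A2 6C.
In little-endian order the low byte comes first in memory.
Reassemble most-significant byte first: 6C A2 99 B2 → 0x6CA299B2.
0x6CA299B2 = 1822595506.

1822595506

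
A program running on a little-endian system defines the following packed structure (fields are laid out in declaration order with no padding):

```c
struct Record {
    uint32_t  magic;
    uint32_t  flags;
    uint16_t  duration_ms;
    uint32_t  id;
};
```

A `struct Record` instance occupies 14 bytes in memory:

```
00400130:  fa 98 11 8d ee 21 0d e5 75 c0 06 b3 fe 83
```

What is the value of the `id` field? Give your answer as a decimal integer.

2214507270

`id` follows `magic` (4 B), `flags` (4 B), `duration_ms` (2 B), so it starts at offset 4 + 4 + 2 = 10 and occupies 4 bytes.
Bytes at offsets 10..13: 06 B3 FE 83.
In little-endian order the low byte comes first in memory.
Reassemble most-significant byte first: 83 FE B3 06 → 0x83FEB306.
0x83FEB306 = 2214507270.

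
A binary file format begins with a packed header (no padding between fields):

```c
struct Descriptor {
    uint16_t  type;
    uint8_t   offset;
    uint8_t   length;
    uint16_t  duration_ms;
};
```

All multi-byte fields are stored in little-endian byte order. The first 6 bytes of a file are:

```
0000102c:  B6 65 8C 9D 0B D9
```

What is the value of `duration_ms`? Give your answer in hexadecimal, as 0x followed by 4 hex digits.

`duration_ms` follows `type` (2 B), `offset` (1 B), `length` (1 B), so it starts at offset 2 + 1 + 1 = 4 and occupies 2 bytes.
Bytes at offsets 4..5: 0B D9.
Little-endian: lowest address holds the least-significant byte.
Reassemble most-significant byte first: D9 0B → 0xD90B.

0xD90B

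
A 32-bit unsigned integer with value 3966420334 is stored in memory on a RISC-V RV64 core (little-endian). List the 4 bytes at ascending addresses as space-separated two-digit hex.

6E C5 6A EC

3966420334 in hexadecimal, padded to 32 bits, is 0xEC6AC56E.
Split into bytes (most-significant first): EC 6A C5 6E.
In little-endian order the low byte comes first in memory.
So at ascending addresses the bytes are 6E C5 6A EC.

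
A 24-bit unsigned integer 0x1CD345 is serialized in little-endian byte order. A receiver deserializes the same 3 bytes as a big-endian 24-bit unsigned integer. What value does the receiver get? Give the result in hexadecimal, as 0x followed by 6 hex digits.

0x45D31C

Stored little-endian, the bytes at ascending addresses are 45 D3 1C.
Read back as big-endian, the last byte is least significant, giving 0x45D31C.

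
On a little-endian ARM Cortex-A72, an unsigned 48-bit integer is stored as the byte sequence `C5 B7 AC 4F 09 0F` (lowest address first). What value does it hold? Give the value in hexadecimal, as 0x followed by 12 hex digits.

In little-endian order the low byte comes first in memory.
Reassemble most-significant byte first: 0F 09 4F AC B7 C5 → 0x0F094FACB7C5.

0x0F094FACB7C5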